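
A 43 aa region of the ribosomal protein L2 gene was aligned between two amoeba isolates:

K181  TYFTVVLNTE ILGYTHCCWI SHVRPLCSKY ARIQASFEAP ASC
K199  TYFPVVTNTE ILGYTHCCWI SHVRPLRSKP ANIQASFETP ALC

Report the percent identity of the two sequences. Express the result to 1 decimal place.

83.7%

The sequences differ at positions 4 (T/P), 7 (L/T), 27 (C/R), 30 (Y/P), 32 (R/N), 39 (A/T), 42 (S/L).
36 of the 43 sites match, so the percent identity is 36/43 × 100 = 83.7%.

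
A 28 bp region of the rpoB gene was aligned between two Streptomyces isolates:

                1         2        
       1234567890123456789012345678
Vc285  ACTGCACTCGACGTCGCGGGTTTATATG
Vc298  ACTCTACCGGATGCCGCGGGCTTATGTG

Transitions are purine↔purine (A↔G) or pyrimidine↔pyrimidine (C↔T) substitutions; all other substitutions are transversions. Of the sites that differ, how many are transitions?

The sequences differ at positions 4 (G/C, transversion), 5 (C/T, transition), 8 (T/C, transition), 9 (C/G, transversion), 12 (C/T, transition), 14 (T/C, transition), 21 (T/C, transition), 26 (A/G, transition).
Of the 8 differences, 6 transitions and 2 transversions, so the answer is 6.

6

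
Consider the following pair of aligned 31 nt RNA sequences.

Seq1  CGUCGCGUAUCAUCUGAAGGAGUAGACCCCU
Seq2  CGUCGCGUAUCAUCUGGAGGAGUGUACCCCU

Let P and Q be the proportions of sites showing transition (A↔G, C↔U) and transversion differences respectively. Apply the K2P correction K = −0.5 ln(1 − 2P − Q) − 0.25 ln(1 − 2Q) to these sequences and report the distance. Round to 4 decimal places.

Differing sites — 17:A/G (Ti); 24:A/G (Ti); 25:G/U (Tv).
Of the 3 differences, 2 transitions and 1 transversion over 31 sites: P = 2/31 = 0.064516, Q = 1/31 = 0.032258.
d = −0.5·ln(0.838710) − 0.25·ln(0.935484) = −0.5·(-0.175890) − 0.25·(-0.066691) = 0.1046.

0.1046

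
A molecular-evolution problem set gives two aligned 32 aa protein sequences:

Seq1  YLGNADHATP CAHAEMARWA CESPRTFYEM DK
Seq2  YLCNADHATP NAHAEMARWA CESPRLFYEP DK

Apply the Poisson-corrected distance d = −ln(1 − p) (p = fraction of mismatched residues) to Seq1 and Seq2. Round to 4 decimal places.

0.1335

The sequences differ at positions 3 (G/C), 11 (C/N), 26 (T/L), 30 (M/P).
p = 4/32 = 0.125000.
d = −ln(1 − 0.125000) = −ln(0.875000) = 0.1335.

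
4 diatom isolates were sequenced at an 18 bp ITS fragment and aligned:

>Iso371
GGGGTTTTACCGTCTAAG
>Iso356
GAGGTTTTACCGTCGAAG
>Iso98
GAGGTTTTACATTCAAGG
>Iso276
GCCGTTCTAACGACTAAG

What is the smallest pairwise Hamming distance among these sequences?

Pairwise Hamming distances:
  Iso371 vs Iso356: 2
  Iso371 vs Iso98: 5
  Iso371 vs Iso276: 5
  Iso356 vs Iso98: 4
  Iso356 vs Iso276: 6
  Iso98 vs Iso276: 9
The smallest is 2, between Iso371 and Iso356.

2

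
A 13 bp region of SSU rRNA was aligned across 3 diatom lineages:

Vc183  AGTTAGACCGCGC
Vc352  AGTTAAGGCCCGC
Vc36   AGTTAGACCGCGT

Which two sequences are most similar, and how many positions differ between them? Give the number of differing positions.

1

Pairwise Hamming distances:
  Vc183 vs Vc352: 4
  Vc183 vs Vc36: 1
  Vc352 vs Vc36: 5
The smallest is 1, between Vc183 and Vc36.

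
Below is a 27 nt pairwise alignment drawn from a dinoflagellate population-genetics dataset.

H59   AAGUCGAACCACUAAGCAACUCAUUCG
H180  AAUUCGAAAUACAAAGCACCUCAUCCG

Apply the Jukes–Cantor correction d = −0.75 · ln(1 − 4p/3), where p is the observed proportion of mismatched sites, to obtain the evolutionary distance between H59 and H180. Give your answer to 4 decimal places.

Differing sites — 3:G/U; 9:C/A; 10:C/U; 13:U/A; 19:A/C; 25:U/C.
p = 6/27 = 0.222222.
d = −0.75 · ln(1 − (4/3)·0.222222) = −0.75 · ln(0.703704) = −0.75 · (-0.351397) = 0.2635.

0.2635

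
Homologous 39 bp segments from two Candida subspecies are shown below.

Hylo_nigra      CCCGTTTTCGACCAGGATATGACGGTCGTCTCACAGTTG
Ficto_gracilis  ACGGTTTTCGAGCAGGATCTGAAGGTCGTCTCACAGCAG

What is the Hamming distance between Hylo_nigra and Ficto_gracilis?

Differing sites — 1:C/A; 3:C/G; 12:C/G; 19:A/C; 23:C/A; 37:T/C; 38:T/A.
That gives 7 mismatches out of 39 aligned sites, so the Hamming distance is 7.

7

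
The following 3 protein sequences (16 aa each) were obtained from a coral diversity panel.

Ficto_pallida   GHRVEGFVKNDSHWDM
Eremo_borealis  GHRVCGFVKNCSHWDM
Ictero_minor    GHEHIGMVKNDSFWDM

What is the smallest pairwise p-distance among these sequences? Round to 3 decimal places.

0.125

Pairwise Hamming distances:
  Ficto_pallida vs Eremo_borealis: 2
  Ficto_pallida vs Ictero_minor: 5
  Eremo_borealis vs Ictero_minor: 6
The smallest is 2 mismatches, between Ficto_pallida and Eremo_borealis; p = 2/16 = 0.125.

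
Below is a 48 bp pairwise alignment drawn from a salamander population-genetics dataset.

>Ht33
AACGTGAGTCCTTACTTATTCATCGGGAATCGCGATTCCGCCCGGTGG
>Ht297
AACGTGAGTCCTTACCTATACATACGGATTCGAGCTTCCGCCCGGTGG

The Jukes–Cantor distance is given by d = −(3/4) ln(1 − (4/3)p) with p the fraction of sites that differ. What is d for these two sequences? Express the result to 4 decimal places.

0.1622

The sequences differ at positions 16 (T/C), 20 (T/A), 24 (C/A), 25 (G/C), 29 (A/T), 33 (C/A), 35 (A/C).
p = 7/48 = 0.145833.
d = −0.75 · ln(1 − (4/3)·0.145833) = −0.75 · ln(0.805556) = −0.75 · (-0.216223) = 0.1622.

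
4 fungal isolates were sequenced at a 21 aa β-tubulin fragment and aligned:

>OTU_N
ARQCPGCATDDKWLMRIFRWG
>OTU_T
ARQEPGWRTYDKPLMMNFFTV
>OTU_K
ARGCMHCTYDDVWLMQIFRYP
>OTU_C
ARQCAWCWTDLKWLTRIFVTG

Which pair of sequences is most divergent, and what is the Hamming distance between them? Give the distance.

15

Pairwise Hamming distances:
  OTU_N vs OTU_T: 10
  OTU_N vs OTU_K: 9
  OTU_N vs OTU_C: 7
  OTU_T vs OTU_K: 15
  OTU_T vs OTU_C: 13
  OTU_K vs OTU_C: 12
The largest is 15, between OTU_T and OTU_K.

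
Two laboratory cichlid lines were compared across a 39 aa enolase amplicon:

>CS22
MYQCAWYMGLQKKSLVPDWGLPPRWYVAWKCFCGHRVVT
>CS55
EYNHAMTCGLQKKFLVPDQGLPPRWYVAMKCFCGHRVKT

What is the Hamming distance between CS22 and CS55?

Differing sites — 1:M/E; 3:Q/N; 4:C/H; 6:W/M; 7:Y/T; 8:M/C; 14:S/F; 19:W/Q; 29:W/M; 38:V/K.
That gives 10 mismatches out of 39 aligned sites, so the Hamming distance is 10.

10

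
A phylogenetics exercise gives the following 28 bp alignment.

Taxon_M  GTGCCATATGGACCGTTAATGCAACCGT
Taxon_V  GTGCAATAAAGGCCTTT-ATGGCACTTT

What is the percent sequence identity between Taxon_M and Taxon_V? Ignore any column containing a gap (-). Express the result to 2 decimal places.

Excluding the 1 gap column leaves 27 comparable sites.
The sequences differ at positions 5 (C/A), 9 (T/A), 10 (G/A), 12 (A/G), 15 (G/T), 22 (C/G), 23 (A/C), 26 (C/T), 27 (G/T).
18 of the 27 comparable sites match, so the percent identity is 18/27 × 100 = 66.67%.

66.67%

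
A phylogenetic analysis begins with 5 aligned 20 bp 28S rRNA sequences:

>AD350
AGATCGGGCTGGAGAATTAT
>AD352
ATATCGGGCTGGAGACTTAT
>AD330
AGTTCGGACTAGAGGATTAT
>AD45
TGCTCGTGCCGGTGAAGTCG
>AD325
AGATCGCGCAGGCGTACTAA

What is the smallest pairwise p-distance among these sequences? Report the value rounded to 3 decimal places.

0.100

Pairwise Hamming distances:
  AD350 vs AD352: 2
  AD350 vs AD330: 4
  AD350 vs AD45: 8
  AD350 vs AD325: 6
  AD352 vs AD330: 6
  AD352 vs AD45: 10
  AD352 vs AD325: 8
  AD330 vs AD45: 11
  AD330 vs AD325: 9
  AD45 vs AD325: 9
The smallest is 2 mismatches, between AD350 and AD352; p = 2/20 = 0.100.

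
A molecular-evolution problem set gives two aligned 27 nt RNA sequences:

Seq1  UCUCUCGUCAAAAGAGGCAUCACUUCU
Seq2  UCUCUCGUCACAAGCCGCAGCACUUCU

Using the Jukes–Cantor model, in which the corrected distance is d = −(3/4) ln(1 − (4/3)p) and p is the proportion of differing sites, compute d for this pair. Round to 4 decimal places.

0.1650

The sequences differ at positions 11 (A/C), 15 (A/C), 16 (G/C), 20 (U/G).
p = 4/27 = 0.148148.
d = −0.75 · ln(1 − (4/3)·0.148148) = −0.75 · ln(0.802469) = −0.75 · (-0.220062) = 0.1650.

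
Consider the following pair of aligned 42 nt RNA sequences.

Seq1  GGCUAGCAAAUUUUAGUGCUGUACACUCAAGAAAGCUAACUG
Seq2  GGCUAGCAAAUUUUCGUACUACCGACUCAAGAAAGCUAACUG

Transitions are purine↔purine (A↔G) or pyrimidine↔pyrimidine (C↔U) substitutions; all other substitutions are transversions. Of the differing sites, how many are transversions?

Mismatches occur at site 15 (A↔C, transversion), site 18 (G↔A, transition), site 21 (G↔A, transition), site 22 (U↔C, transition), site 23 (A↔C, transversion), site 24 (C↔G, transversion).
Of the 6 differences, 3 transitions and 3 transversions, so the answer is 3.

3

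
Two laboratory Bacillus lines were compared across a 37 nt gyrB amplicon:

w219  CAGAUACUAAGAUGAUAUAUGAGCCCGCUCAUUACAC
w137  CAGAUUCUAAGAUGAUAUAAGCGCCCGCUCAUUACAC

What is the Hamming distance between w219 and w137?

The sequences differ at positions 6 (A/U), 20 (U/A), 22 (A/C).
That gives 3 mismatches out of 37 aligned sites, so the Hamming distance is 3.

3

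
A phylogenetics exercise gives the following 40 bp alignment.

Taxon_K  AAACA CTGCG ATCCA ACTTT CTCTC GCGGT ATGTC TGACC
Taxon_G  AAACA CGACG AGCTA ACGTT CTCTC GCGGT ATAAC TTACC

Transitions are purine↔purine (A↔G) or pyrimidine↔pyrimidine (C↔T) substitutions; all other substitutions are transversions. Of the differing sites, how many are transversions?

5

Mismatches occur at site 7 (T/G, transversion), site 8 (G/A, transition), site 12 (T/G, transversion), site 14 (C/T, transition), site 18 (T/G, transversion), site 33 (G/A, transition), site 34 (T/A, transversion), site 37 (G/T, transversion).
Of the 8 differences, 3 transitions and 5 transversions, so the answer is 5.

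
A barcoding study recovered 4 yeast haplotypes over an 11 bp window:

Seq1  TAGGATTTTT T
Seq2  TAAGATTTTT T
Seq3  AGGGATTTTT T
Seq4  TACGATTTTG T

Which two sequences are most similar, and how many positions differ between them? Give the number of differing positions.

1

Pairwise Hamming distances:
  Seq1 vs Seq2: 1
  Seq1 vs Seq3: 2
  Seq1 vs Seq4: 2
  Seq2 vs Seq3: 3
  Seq2 vs Seq4: 2
  Seq3 vs Seq4: 4
The smallest is 1, between Seq1 and Seq2.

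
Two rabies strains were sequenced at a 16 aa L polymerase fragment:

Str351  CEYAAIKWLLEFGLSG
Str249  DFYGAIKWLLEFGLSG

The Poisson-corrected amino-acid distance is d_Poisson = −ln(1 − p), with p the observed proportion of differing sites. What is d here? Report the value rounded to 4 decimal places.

Differing sites — 1:C/D; 2:E/F; 4:A/G.
p = 3/16 = 0.187500.
d = −ln(1 − 0.187500) = −ln(0.812500) = 0.2076.

0.2076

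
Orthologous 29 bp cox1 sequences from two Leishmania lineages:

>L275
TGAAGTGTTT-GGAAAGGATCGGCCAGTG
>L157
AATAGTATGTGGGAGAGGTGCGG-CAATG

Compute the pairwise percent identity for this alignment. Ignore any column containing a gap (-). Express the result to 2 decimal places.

Excluding the 2 gap columns leaves 27 comparable sites.
The sequences differ at positions 1 (T/A), 2 (G/A), 3 (A/T), 7 (G/A), 9 (T/G), 15 (A/G), 19 (A/T), 20 (T/G), 27 (G/A).
18 of the 27 comparable sites match, so the percent identity is 18/27 × 100 = 66.67%.

66.67%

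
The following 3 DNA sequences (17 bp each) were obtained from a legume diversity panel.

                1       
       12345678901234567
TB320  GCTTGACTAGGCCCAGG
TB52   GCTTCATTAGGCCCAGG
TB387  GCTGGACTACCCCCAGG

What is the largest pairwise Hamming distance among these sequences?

Pairwise Hamming distances:
  TB320 vs TB52: 2
  TB320 vs TB387: 3
  TB52 vs TB387: 5
The largest is 5, between TB52 and TB387.

5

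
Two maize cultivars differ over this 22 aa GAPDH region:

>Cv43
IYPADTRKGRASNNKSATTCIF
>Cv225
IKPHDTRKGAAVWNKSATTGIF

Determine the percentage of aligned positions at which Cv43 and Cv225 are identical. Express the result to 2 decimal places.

72.73%

The sequences differ at positions 2 (Y/K), 4 (A/H), 10 (R/A), 12 (S/V), 13 (N/W), 20 (C/G).
16 of the 22 sites match, so the percent identity is 16/22 × 100 = 72.73%.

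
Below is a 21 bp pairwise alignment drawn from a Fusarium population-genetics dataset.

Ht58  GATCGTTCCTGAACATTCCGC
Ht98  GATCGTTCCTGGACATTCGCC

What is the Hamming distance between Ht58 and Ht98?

Differing sites — 12:A/G; 19:C/G; 20:G/C.
That gives 3 mismatches out of 21 aligned sites, so the Hamming distance is 3.

3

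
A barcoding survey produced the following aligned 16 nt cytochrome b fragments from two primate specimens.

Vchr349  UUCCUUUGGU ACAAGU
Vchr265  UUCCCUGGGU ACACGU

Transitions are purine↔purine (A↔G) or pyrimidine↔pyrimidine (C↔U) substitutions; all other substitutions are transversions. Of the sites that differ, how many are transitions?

1

Mismatches occur at site 5 (U↔C, transition), site 7 (U↔G, transversion), site 14 (A↔C, transversion).
Of the 3 differences, 1 transition and 2 transversions, so the answer is 1.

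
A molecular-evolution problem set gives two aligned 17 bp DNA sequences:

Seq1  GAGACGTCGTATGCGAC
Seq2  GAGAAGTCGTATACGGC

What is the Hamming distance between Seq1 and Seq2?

3

Differing sites — 5:C/A; 13:G/A; 16:A/G.
That gives 3 mismatches out of 17 aligned sites, so the Hamming distance is 3.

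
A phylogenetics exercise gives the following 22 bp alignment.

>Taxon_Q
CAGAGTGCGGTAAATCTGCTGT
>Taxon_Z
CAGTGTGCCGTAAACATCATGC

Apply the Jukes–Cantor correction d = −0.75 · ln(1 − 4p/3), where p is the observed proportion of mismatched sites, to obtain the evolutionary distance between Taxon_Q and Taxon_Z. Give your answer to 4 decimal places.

The sequences differ at positions 4 (A/T), 9 (G/C), 15 (T/C), 16 (C/A), 18 (G/C), 19 (C/A), 22 (T/C).
p = 7/22 = 0.318182.
d = −0.75 · ln(1 − (4/3)·0.318182) = −0.75 · ln(0.575757) = −0.75 · (-0.552070) = 0.4141.

0.4141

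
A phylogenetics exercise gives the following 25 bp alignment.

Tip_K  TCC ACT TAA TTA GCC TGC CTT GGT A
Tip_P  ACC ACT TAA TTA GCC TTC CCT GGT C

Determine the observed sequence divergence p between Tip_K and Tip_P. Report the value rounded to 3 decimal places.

Mismatches occur at site 1 (T/A), site 17 (G/T), site 20 (T/C), site 25 (A/C).
There are 4 differences over 25 sites, so p = 4/25 = 0.160.

0.160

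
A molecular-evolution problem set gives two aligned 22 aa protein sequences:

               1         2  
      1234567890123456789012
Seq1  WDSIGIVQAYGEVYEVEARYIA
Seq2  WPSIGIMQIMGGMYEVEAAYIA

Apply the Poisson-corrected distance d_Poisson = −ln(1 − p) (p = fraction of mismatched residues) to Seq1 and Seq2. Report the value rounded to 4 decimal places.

Mismatches occur at site 2 (D↔P), site 7 (V↔M), site 9 (A↔I), site 10 (Y↔M), site 12 (E↔G), site 13 (V↔M), site 19 (R↔A).
p = 7/22 = 0.318182.
d = −ln(1 − 0.318182) = −ln(0.681818) = 0.3830.

0.3830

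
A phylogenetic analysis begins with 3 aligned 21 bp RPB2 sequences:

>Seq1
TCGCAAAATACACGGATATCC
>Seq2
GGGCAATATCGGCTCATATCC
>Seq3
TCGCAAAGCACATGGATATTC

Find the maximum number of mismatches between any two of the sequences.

Pairwise Hamming distances:
  Seq1 vs Seq2: 8
  Seq1 vs Seq3: 4
  Seq2 vs Seq3: 12
The largest is 12, between Seq2 and Seq3.

12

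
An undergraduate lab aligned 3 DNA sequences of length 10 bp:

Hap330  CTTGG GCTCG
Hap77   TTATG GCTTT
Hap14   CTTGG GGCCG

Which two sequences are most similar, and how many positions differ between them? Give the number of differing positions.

Pairwise Hamming distances:
  Hap330 vs Hap77: 5
  Hap330 vs Hap14: 2
  Hap77 vs Hap14: 7
The smallest is 2, between Hap330 and Hap14.

2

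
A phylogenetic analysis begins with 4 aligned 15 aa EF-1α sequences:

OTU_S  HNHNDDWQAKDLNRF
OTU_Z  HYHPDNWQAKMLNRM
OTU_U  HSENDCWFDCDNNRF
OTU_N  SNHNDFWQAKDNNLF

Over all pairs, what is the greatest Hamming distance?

10

Pairwise Hamming distances:
  OTU_S vs OTU_Z: 5
  OTU_S vs OTU_U: 7
  OTU_S vs OTU_N: 4
  OTU_Z vs OTU_U: 10
  OTU_Z vs OTU_N: 8
  OTU_U vs OTU_N: 8
The largest is 10, between OTU_Z and OTU_U.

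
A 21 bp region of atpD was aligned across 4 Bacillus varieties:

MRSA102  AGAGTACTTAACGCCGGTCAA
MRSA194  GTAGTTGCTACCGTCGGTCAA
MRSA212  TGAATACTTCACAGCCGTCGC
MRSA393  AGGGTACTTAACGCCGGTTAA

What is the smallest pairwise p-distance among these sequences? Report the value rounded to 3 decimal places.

Pairwise Hamming distances:
  MRSA102 vs MRSA194: 7
  MRSA102 vs MRSA212: 8
  MRSA102 vs MRSA393: 2
  MRSA194 vs MRSA212: 13
  MRSA194 vs MRSA393: 9
  MRSA212 vs MRSA393: 10
The smallest is 2 mismatches, between MRSA102 and MRSA393; p = 2/21 = 0.095.

0.095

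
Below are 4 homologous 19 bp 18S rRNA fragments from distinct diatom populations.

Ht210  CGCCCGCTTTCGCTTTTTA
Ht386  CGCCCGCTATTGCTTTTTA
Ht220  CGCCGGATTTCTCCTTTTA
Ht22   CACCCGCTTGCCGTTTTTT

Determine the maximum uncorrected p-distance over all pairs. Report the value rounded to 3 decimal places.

Pairwise Hamming distances:
  Ht210 vs Ht386: 2
  Ht210 vs Ht220: 4
  Ht210 vs Ht22: 5
  Ht386 vs Ht220: 6
  Ht386 vs Ht22: 7
  Ht220 vs Ht22: 8
The largest is 8 mismatches, between Ht220 and Ht22; p = 8/19 = 0.421.

0.421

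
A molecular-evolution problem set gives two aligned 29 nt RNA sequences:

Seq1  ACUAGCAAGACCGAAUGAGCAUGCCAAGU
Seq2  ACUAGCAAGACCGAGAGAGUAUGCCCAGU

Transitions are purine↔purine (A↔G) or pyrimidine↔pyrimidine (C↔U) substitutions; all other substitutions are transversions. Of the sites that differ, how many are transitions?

The sequences differ at positions 15 (A/G, transition), 16 (U/A, transversion), 20 (C/U, transition), 26 (A/C, transversion).
Of the 4 differences, 2 transitions and 2 transversions, so the answer is 2.

2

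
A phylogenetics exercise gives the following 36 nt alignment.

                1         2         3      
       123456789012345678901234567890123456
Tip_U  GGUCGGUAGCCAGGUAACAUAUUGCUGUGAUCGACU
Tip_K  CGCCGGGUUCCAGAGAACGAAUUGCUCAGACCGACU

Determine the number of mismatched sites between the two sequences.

12

The sequences differ at positions 1 (G/C), 3 (U/C), 7 (U/G), 8 (A/U), 9 (G/U), 14 (G/A), 15 (U/G), 19 (A/G), 20 (U/A), 27 (G/C), 28 (U/A), 31 (U/C).
That gives 12 mismatches out of 36 aligned sites, so the Hamming distance is 12.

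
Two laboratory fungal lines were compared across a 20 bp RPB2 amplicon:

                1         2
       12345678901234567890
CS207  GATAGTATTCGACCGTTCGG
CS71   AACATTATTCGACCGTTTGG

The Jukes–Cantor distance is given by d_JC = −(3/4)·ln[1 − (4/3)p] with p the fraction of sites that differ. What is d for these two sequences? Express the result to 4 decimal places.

The sequences differ at positions 1 (G/A), 3 (T/C), 5 (G/T), 18 (C/T).
p = 4/20 = 0.200000.
d = −0.75 · ln(1 − (4/3)·0.200000) = −0.75 · ln(0.733333) = −0.75 · (-0.310155) = 0.2326.

0.2326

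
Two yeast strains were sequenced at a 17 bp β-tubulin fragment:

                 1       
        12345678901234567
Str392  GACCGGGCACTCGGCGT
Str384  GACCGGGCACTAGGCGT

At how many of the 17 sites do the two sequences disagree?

1

A single mismatch occurs at site 12 (C↔A).
That gives 1 mismatch out of 17 aligned sites, so the Hamming distance is 1.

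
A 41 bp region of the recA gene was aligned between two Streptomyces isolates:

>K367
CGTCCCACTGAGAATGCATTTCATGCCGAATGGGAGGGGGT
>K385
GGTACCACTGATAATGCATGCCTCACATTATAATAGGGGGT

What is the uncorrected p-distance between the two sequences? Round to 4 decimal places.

Mismatches occur at site 1 (C↔G), site 4 (C↔A), site 12 (G↔T), site 20 (T↔G), site 21 (T↔C), site 23 (A↔T), site 24 (T↔C), site 25 (G↔A), site 27 (C↔A), site 28 (G↔T), site 29 (A↔T), site 32 (G↔A), site 33 (G↔A), site 34 (G↔T).
There are 14 differences over 41 sites, so p = 14/41 = 0.3415.

0.3415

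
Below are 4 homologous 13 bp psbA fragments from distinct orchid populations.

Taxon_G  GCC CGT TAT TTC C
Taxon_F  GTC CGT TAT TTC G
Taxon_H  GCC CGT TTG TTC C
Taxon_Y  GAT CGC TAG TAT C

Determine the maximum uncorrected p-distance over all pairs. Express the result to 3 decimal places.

0.538

Pairwise Hamming distances:
  Taxon_G vs Taxon_F: 2
  Taxon_G vs Taxon_H: 2
  Taxon_G vs Taxon_Y: 6
  Taxon_F vs Taxon_H: 4
  Taxon_F vs Taxon_Y: 7
  Taxon_H vs Taxon_Y: 6
The largest is 7 mismatches, between Taxon_F and Taxon_Y; p = 7/13 = 0.538.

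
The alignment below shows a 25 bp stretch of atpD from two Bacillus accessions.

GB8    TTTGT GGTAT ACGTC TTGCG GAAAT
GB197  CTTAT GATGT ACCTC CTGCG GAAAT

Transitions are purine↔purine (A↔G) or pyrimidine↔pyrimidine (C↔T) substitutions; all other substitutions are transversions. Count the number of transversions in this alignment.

The sequences differ at positions 1 (T/C, transition), 4 (G/A, transition), 7 (G/A, transition), 9 (A/G, transition), 13 (G/C, transversion), 16 (T/C, transition).
Of the 6 differences, 5 transitions and 1 transversion, so the answer is 1.

1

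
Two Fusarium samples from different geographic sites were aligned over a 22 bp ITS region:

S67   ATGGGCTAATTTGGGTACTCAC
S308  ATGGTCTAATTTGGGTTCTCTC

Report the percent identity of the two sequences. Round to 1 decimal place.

86.4%

Mismatches occur at site 5 (G/T), site 17 (A/T), site 21 (A/T).
19 of the 22 sites match, so the percent identity is 19/22 × 100 = 86.4%.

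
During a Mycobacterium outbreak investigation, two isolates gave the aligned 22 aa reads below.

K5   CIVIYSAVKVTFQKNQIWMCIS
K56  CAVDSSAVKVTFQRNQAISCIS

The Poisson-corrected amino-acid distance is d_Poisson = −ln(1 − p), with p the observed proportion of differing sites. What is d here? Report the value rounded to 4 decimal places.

0.3830

Mismatches occur at site 2 (I/A), site 4 (I/D), site 5 (Y/S), site 14 (K/R), site 17 (I/A), site 18 (W/I), site 19 (M/S).
p = 7/22 = 0.318182.
d = −ln(1 − 0.318182) = −ln(0.681818) = 0.3830.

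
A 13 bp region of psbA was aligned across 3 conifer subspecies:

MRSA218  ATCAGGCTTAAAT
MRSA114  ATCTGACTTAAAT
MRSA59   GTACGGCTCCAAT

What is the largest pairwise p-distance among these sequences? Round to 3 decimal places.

0.462

Pairwise Hamming distances:
  MRSA218 vs MRSA114: 2
  MRSA218 vs MRSA59: 5
  MRSA114 vs MRSA59: 6
The largest is 6 mismatches, between MRSA114 and MRSA59; p = 6/13 = 0.462.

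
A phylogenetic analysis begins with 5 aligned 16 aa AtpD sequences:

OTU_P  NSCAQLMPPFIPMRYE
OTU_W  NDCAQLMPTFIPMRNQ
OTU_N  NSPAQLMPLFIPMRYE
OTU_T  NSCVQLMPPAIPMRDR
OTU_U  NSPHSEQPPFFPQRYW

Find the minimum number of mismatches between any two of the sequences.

Pairwise Hamming distances:
  OTU_P vs OTU_W: 4
  OTU_P vs OTU_N: 2
  OTU_P vs OTU_T: 4
  OTU_P vs OTU_U: 8
  OTU_W vs OTU_N: 5
  OTU_W vs OTU_T: 6
  OTU_W vs OTU_U: 11
  OTU_N vs OTU_T: 6
  OTU_N vs OTU_U: 8
  OTU_T vs OTU_U: 10
The smallest is 2, between OTU_P and OTU_N.

2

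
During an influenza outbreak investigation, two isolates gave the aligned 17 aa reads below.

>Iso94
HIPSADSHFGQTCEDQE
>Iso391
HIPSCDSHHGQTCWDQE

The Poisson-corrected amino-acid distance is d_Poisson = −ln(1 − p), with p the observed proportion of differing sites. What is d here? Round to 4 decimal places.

0.1942

The sequences differ at positions 5 (A/C), 9 (F/H), 14 (E/W).
p = 3/17 = 0.176471.
d = −ln(1 − 0.176471) = −ln(0.823529) = 0.1942.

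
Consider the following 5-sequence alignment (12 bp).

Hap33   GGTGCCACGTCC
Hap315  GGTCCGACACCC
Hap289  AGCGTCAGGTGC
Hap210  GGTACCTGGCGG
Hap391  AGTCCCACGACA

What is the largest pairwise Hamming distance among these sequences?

9

Pairwise Hamming distances:
  Hap33 vs Hap315: 4
  Hap33 vs Hap289: 5
  Hap33 vs Hap210: 6
  Hap33 vs Hap391: 4
  Hap315 vs Hap289: 9
  Hap315 vs Hap210: 7
  Hap315 vs Hap391: 5
  Hap289 vs Hap210: 7
  Hap289 vs Hap391: 7
  Hap210 vs Hap391: 7
The largest is 9, between Hap315 and Hap289.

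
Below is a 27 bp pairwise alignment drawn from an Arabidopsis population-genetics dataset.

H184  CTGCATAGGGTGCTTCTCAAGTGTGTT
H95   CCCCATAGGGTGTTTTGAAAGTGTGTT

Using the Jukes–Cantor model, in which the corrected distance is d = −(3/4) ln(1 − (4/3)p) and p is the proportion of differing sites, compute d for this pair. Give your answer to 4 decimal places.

0.2635

Mismatches occur at site 2 (T↔C), site 3 (G↔C), site 13 (C↔T), site 16 (C↔T), site 17 (T↔G), site 18 (C↔A).
p = 6/27 = 0.222222.
d = −0.75 · ln(1 − (4/3)·0.222222) = −0.75 · ln(0.703704) = −0.75 · (-0.351397) = 0.2635.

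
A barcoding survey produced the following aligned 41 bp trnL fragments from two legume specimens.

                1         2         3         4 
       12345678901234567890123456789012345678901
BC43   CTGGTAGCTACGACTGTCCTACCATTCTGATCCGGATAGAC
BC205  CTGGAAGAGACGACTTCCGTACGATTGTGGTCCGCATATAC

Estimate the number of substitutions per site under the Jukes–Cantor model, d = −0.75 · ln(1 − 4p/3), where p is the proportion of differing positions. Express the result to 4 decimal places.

Mismatches occur at site 5 (T→A), site 8 (C→A), site 9 (T→G), site 16 (G→T), site 17 (T→C), site 19 (C→G), site 23 (C→G), site 27 (C→G), site 30 (A→G), site 35 (G→C), site 39 (G→T).
p = 11/41 = 0.268293.
d = −0.75 · ln(1 − (4/3)·0.268293) = −0.75 · ln(0.642276) = −0.75 · (-0.442737) = 0.3321.

0.3321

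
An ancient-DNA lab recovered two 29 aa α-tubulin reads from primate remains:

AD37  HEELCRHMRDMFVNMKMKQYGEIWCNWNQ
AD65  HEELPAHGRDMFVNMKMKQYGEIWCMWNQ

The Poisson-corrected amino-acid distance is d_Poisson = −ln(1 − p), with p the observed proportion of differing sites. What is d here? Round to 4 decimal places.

Mismatches occur at site 5 (C↔P), site 6 (R↔A), site 8 (M↔G), site 26 (N↔M).
p = 4/29 = 0.137931.
d = −ln(1 − 0.137931) = −ln(0.862069) = 0.1484.

0.1484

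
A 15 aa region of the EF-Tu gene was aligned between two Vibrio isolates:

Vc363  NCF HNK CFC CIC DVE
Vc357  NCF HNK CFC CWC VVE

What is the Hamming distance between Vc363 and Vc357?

Mismatches occur at site 11 (I→W), site 13 (D→V).
That gives 2 mismatches out of 15 aligned sites, so the Hamming distance is 2.

2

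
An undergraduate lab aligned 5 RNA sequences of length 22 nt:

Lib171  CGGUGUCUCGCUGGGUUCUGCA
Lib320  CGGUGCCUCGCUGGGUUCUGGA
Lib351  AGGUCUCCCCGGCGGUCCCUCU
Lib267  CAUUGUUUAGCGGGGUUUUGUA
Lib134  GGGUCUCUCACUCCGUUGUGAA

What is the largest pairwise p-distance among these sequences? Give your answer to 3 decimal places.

0.727

Pairwise Hamming distances:
  Lib171 vs Lib320: 2
  Lib171 vs Lib351: 11
  Lib171 vs Lib267: 7
  Lib171 vs Lib134: 7
  Lib320 vs Lib351: 13
  Lib320 vs Lib267: 8
  Lib320 vs Lib134: 8
  Lib351 vs Lib267: 16
  Lib351 vs Lib134: 12
  Lib267 vs Lib134: 12
The largest is 16 mismatches, between Lib351 and Lib267; p = 16/22 = 0.727.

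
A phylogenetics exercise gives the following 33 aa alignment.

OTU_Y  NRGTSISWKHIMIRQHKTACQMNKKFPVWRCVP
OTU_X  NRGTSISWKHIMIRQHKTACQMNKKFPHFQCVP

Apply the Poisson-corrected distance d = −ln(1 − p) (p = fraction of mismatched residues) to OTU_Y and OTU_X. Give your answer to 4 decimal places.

The sequences differ at positions 28 (V/H), 29 (W/F), 30 (R/Q).
p = 3/33 = 0.090909.
d = −ln(1 − 0.090909) = −ln(0.909091) = 0.0953.

0.0953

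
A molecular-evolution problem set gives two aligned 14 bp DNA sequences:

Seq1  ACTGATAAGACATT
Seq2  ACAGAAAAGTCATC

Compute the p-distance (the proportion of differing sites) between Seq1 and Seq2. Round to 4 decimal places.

0.2857

The sequences differ at positions 3 (T/A), 6 (T/A), 10 (A/T), 14 (T/C).
There are 4 differences over 14 sites, so p = 4/14 = 0.2857.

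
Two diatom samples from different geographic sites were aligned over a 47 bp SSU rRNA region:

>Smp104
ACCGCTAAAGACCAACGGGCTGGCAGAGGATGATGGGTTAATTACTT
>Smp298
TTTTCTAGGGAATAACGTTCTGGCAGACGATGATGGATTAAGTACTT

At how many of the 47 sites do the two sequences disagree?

13

The sequences differ at positions 1 (A/T), 2 (C/T), 3 (C/T), 4 (G/T), 8 (A/G), 9 (A/G), 12 (C/A), 13 (C/T), 18 (G/T), 19 (G/T), 28 (G/C), 37 (G/A), 42 (T/G).
That gives 13 mismatches out of 47 aligned sites, so the Hamming distance is 13.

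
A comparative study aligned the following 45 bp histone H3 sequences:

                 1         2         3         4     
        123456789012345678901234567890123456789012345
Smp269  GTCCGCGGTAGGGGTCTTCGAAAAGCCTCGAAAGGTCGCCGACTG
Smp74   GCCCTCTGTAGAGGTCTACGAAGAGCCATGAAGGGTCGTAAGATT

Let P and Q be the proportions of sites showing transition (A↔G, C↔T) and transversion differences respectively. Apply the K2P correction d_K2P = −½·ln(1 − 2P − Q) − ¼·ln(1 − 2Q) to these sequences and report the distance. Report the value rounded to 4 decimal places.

Differing sites — 2:T/C (Ti); 5:G/T (Tv); 7:G/T (Tv); 12:G/A (Ti); 18:T/A (Tv); 23:A/G (Ti); 28:T/A (Tv); 29:C/T (Ti); 33:A/G (Ti); 39:C/T (Ti); 40:C/A (Tv); 41:G/A (Ti); 42:A/G (Ti); 43:C/A (Tv); 45:G/T (Tv).
Of the 15 differences, 8 transitions and 7 transversions over 45 sites: P = 8/45 = 0.177778, Q = 7/45 = 0.155556.
d = −0.5·ln(0.488888) − 0.25·ln(0.688888) = −0.5·(-0.715622) − 0.25·(-0.372677) = 0.4510.

0.4510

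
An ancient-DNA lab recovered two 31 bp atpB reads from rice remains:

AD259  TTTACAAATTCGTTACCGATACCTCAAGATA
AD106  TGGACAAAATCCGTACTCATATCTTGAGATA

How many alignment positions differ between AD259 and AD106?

10

Differing sites — 2:T/G; 3:T/G; 9:T/A; 12:G/C; 13:T/G; 17:C/T; 18:G/C; 22:C/T; 25:C/T; 26:A/G.
That gives 10 mismatches out of 31 aligned sites, so the Hamming distance is 10.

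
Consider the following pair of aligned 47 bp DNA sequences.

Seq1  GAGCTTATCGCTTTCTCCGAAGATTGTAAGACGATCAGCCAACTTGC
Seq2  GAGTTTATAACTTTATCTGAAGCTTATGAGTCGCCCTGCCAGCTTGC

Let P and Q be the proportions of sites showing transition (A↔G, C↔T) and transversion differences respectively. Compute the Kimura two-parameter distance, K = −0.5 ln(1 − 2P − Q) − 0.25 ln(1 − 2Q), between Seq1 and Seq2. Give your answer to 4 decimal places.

The sequences differ at positions 4 (C/T, transition), 9 (C/A, transversion), 10 (G/A, transition), 15 (C/A, transversion), 18 (C/T, transition), 23 (A/C, transversion), 26 (G/A, transition), 28 (A/G, transition), 31 (A/T, transversion), 34 (A/C, transversion), 35 (T/C, transition), 37 (A/T, transversion), 42 (A/G, transition).
Of the 13 differences, 7 transitions and 6 transversions over 47 sites: P = 7/47 = 0.148936, Q = 6/47 = 0.127660.
d = −0.5·ln(0.574468) − 0.25·ln(0.744680) = −0.5·(-0.554311) − 0.25·(-0.294801) = 0.3509.

0.3509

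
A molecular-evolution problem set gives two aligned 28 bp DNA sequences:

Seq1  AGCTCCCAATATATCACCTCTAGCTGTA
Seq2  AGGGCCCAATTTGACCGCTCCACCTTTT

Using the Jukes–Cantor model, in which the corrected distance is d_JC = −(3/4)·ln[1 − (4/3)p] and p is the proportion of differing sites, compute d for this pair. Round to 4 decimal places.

0.5565

Differing sites — 3:C/G; 4:T/G; 11:A/T; 13:A/G; 14:T/A; 16:A/C; 17:C/G; 21:T/C; 23:G/C; 26:G/T; 28:A/T.
p = 11/28 = 0.392857.
d = −0.75 · ln(1 − (4/3)·0.392857) = −0.75 · ln(0.476191) = −0.75 · (-0.741936) = 0.5565.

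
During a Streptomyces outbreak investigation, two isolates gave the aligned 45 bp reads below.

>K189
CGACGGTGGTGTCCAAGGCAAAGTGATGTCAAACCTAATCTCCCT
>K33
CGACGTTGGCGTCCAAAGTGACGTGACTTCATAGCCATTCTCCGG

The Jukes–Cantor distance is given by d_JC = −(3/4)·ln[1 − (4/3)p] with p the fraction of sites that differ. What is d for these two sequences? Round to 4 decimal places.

0.4019

Mismatches occur at site 6 (G↔T), site 10 (T↔C), site 17 (G↔A), site 19 (C↔T), site 20 (A↔G), site 22 (A↔C), site 27 (T↔C), site 28 (G↔T), site 32 (A↔T), site 34 (C↔G), site 36 (T↔C), site 38 (A↔T), site 44 (C↔G), site 45 (T↔G).
p = 14/45 = 0.311111.
d = −0.75 · ln(1 − (4/3)·0.311111) = −0.75 · ln(0.585185) = −0.75 · (-0.535827) = 0.4019.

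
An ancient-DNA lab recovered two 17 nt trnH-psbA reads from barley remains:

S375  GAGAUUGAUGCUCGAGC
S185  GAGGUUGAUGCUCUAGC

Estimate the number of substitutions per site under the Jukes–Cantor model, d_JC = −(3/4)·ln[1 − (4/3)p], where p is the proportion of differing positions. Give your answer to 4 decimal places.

0.1280

Differing sites — 4:A/G; 14:G/U.
p = 2/17 = 0.117647.
d = −0.75 · ln(1 − (4/3)·0.117647) = −0.75 · ln(0.843137) = −0.75 · (-0.170626) = 0.1280.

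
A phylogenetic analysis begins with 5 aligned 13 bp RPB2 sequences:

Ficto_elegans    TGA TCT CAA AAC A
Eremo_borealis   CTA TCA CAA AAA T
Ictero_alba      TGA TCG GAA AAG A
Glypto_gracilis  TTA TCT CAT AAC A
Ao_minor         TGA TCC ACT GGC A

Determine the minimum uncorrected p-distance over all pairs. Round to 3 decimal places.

Pairwise Hamming distances:
  Ficto_elegans vs Eremo_borealis: 5
  Ficto_elegans vs Ictero_alba: 3
  Ficto_elegans vs Glypto_gracilis: 2
  Ficto_elegans vs Ao_minor: 6
  Eremo_borealis vs Ictero_alba: 6
  Eremo_borealis vs Glypto_gracilis: 5
  Eremo_borealis vs Ao_minor: 10
  Ictero_alba vs Glypto_gracilis: 5
  Ictero_alba vs Ao_minor: 7
  Glypto_gracilis vs Ao_minor: 6
The smallest is 2 mismatches, between Ficto_elegans and Glypto_gracilis; p = 2/13 = 0.154.

0.154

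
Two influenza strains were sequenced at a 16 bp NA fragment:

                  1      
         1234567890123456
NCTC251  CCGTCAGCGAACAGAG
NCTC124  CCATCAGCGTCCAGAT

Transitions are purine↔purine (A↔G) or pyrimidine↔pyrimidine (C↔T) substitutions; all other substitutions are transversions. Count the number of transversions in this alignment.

Differing sites — 3:G/A (Ti); 10:A/T (Tv); 11:A/C (Tv); 16:G/T (Tv).
Of the 4 differences, 1 transition and 3 transversions, so the answer is 3.

3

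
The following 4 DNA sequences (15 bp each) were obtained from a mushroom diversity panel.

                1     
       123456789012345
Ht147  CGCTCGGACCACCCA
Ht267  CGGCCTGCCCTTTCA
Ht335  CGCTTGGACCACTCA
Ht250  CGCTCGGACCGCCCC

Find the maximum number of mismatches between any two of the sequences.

8

Pairwise Hamming distances:
  Ht147 vs Ht267: 7
  Ht147 vs Ht335: 2
  Ht147 vs Ht250: 2
  Ht267 vs Ht335: 7
  Ht267 vs Ht250: 8
  Ht335 vs Ht250: 4
The largest is 8, between Ht267 and Ht250.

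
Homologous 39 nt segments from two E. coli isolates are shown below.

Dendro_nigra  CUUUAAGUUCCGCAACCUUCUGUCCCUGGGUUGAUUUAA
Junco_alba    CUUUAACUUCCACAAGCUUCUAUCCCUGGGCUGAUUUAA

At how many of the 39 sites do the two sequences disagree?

5

Mismatches occur at site 7 (G→C), site 12 (G→A), site 16 (C→G), site 22 (G→A), site 31 (U→C).
That gives 5 mismatches out of 39 aligned sites, so the Hamming distance is 5.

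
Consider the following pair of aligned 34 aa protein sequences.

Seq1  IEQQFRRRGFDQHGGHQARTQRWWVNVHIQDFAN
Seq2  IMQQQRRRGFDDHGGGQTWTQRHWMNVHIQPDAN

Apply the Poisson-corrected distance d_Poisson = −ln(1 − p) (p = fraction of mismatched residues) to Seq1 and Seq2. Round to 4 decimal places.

Mismatches occur at site 2 (E↔M), site 5 (F↔Q), site 12 (Q↔D), site 16 (H↔G), site 18 (A↔T), site 19 (R↔W), site 23 (W↔H), site 25 (V↔M), site 31 (D↔P), site 32 (F↔D).
p = 10/34 = 0.294118.
d = −ln(1 − 0.294118) = −ln(0.705882) = 0.3483.

0.3483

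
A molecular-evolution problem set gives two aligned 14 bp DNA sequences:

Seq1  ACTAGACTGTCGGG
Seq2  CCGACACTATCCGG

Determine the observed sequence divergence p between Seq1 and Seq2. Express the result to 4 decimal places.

Mismatches occur at site 1 (A/C), site 3 (T/G), site 5 (G/C), site 9 (G/A), site 12 (G/C).
There are 5 differences over 14 sites, so p = 5/14 = 0.3571.

0.3571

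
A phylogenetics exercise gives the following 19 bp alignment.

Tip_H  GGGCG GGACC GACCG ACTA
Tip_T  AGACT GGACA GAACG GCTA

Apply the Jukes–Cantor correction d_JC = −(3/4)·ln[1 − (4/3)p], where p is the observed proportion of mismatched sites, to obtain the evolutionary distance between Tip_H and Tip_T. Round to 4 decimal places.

The sequences differ at positions 1 (G/A), 3 (G/A), 5 (G/T), 10 (C/A), 13 (C/A), 16 (A/G).
p = 6/19 = 0.315789.
d = −0.75 · ln(1 − (4/3)·0.315789) = −0.75 · ln(0.578948) = −0.75 · (-0.546543) = 0.4099.

0.4099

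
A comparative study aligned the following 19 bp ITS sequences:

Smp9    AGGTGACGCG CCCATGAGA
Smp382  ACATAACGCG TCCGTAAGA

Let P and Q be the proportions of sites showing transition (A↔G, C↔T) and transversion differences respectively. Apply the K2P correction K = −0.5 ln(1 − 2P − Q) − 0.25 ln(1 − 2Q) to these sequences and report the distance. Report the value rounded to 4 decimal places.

0.4603

Differing sites — 2:G/C (Tv); 3:G/A (Ti); 5:G/A (Ti); 11:C/T (Ti); 14:A/G (Ti); 16:G/A (Ti).
Of the 6 differences, 5 transitions and 1 transversion over 19 sites: P = 5/19 = 0.263158, Q = 1/19 = 0.052632.
d = −0.5·ln(0.421052) − 0.25·ln(0.894736) = −0.5·(-0.864999) − 0.25·(-0.111227) = 0.4603.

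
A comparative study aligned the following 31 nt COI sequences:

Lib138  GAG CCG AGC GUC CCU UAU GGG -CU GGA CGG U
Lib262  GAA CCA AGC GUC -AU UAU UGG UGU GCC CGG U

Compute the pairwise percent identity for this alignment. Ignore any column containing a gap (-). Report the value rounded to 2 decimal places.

75.86%

Excluding the 2 gap columns leaves 29 comparable sites.
Mismatches occur at site 3 (G↔A), site 6 (G↔A), site 14 (C↔A), site 19 (G↔U), site 23 (C↔G), site 26 (G↔C), site 27 (A↔C).
22 of the 29 comparable sites match, so the percent identity is 22/29 × 100 = 75.86%.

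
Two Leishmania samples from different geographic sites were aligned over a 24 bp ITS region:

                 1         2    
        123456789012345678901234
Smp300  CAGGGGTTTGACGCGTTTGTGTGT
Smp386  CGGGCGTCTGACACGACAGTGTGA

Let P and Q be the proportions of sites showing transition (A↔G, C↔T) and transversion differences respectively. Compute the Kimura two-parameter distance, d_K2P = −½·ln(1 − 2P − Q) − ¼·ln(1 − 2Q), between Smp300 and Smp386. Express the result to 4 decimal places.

Differing sites — 2:A/G (Ti); 5:G/C (Tv); 8:T/C (Ti); 13:G/A (Ti); 16:T/A (Tv); 17:T/C (Ti); 18:T/A (Tv); 24:T/A (Tv).
Of the 8 differences, 4 transitions and 4 transversions over 24 sites: P = 4/24 = 0.166667, Q = 4/24 = 0.166667.
d = −0.5·ln(0.499999) − 0.25·ln(0.666666) = −0.5·(-0.693149) − 0.25·(-0.405466) = 0.4479.

0.4479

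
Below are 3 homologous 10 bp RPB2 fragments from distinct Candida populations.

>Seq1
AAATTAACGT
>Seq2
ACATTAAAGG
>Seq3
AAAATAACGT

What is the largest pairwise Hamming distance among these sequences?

4

Pairwise Hamming distances:
  Seq1 vs Seq2: 3
  Seq1 vs Seq3: 1
  Seq2 vs Seq3: 4
The largest is 4, between Seq2 and Seq3.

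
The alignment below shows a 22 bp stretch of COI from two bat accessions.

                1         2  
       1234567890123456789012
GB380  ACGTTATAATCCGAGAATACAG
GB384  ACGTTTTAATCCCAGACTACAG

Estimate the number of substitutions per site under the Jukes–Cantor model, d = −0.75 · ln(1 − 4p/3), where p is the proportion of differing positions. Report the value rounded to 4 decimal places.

The sequences differ at positions 6 (A/T), 13 (G/C), 17 (A/C).
p = 3/22 = 0.136364.
d = −0.75 · ln(1 − (4/3)·0.136364) = −0.75 · ln(0.818181) = −0.75 · (-0.200672) = 0.1505.

0.1505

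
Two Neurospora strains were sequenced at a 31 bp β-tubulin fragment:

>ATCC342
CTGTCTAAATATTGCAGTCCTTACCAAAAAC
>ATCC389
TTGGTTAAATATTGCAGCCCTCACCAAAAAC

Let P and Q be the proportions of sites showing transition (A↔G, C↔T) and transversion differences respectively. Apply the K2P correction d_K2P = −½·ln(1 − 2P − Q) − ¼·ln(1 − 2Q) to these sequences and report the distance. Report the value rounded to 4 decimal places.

0.1881

Mismatches occur at site 1 (C/T, transition), site 4 (T/G, transversion), site 5 (C/T, transition), site 18 (T/C, transition), site 22 (T/C, transition).
Of the 5 differences, 4 transitions and 1 transversion over 31 sites: P = 4/31 = 0.129032, Q = 1/31 = 0.032258.
d = −0.5·ln(0.709678) − 0.25·ln(0.935484) = −0.5·(-0.342944) − 0.25·(-0.066691) = 0.1881.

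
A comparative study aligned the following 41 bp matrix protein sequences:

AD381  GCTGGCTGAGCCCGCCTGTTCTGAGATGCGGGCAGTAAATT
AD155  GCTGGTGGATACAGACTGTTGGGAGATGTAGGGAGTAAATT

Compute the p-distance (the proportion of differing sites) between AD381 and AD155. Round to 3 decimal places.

0.268

Mismatches occur at site 6 (C→T), site 7 (T→G), site 10 (G→T), site 11 (C→A), site 13 (C→A), site 15 (C→A), site 21 (C→G), site 22 (T→G), site 29 (C→T), site 30 (G→A), site 33 (C→G).
There are 11 differences over 41 sites, so p = 11/41 = 0.268.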